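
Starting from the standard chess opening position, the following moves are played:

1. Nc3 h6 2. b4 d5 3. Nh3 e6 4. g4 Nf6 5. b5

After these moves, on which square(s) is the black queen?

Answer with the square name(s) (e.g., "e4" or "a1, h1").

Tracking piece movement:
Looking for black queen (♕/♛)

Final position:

  a b c d e f g h
  ─────────────────
8│♜ ♞ ♝ ♛ ♚ ♝ · ♜│8
7│♟ ♟ ♟ · · ♟ ♟ ·│7
6│· · · · ♟ ♞ · ♟│6
5│· ♙ · ♟ · · · ·│5
4│· · · · · · ♙ ·│4
3│· · ♘ · · · · ♘│3
2│♙ · ♙ ♙ ♙ ♙ · ♙│2
1│♖ · ♗ ♕ ♔ ♗ · ♖│1
  ─────────────────
  a b c d e f g h


d8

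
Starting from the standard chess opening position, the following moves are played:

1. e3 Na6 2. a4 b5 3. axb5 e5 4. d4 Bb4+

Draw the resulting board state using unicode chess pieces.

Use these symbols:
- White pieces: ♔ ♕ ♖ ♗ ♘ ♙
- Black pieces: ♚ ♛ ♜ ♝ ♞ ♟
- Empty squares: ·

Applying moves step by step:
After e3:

♜ ♞ ♝ ♛ ♚ ♝ ♞ ♜
♟ ♟ ♟ ♟ ♟ ♟ ♟ ♟
· · · · · · · ·
· · · · · · · ·
· · · · · · · ·
· · · · ♙ · · ·
♙ ♙ ♙ ♙ · ♙ ♙ ♙
♖ ♘ ♗ ♕ ♔ ♗ ♘ ♖


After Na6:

♜ · ♝ ♛ ♚ ♝ ♞ ♜
♟ ♟ ♟ ♟ ♟ ♟ ♟ ♟
♞ · · · · · · ·
· · · · · · · ·
· · · · · · · ·
· · · · ♙ · · ·
♙ ♙ ♙ ♙ · ♙ ♙ ♙
♖ ♘ ♗ ♕ ♔ ♗ ♘ ♖


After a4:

♜ · ♝ ♛ ♚ ♝ ♞ ♜
♟ ♟ ♟ ♟ ♟ ♟ ♟ ♟
♞ · · · · · · ·
· · · · · · · ·
♙ · · · · · · ·
· · · · ♙ · · ·
· ♙ ♙ ♙ · ♙ ♙ ♙
♖ ♘ ♗ ♕ ♔ ♗ ♘ ♖


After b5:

♜ · ♝ ♛ ♚ ♝ ♞ ♜
♟ · ♟ ♟ ♟ ♟ ♟ ♟
♞ · · · · · · ·
· ♟ · · · · · ·
♙ · · · · · · ·
· · · · ♙ · · ·
· ♙ ♙ ♙ · ♙ ♙ ♙
♖ ♘ ♗ ♕ ♔ ♗ ♘ ♖


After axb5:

♜ · ♝ ♛ ♚ ♝ ♞ ♜
♟ · ♟ ♟ ♟ ♟ ♟ ♟
♞ · · · · · · ·
· ♙ · · · · · ·
· · · · · · · ·
· · · · ♙ · · ·
· ♙ ♙ ♙ · ♙ ♙ ♙
♖ ♘ ♗ ♕ ♔ ♗ ♘ ♖


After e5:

♜ · ♝ ♛ ♚ ♝ ♞ ♜
♟ · ♟ ♟ · ♟ ♟ ♟
♞ · · · · · · ·
· ♙ · · ♟ · · ·
· · · · · · · ·
· · · · ♙ · · ·
· ♙ ♙ ♙ · ♙ ♙ ♙
♖ ♘ ♗ ♕ ♔ ♗ ♘ ♖


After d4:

♜ · ♝ ♛ ♚ ♝ ♞ ♜
♟ · ♟ ♟ · ♟ ♟ ♟
♞ · · · · · · ·
· ♙ · · ♟ · · ·
· · · ♙ · · · ·
· · · · ♙ · · ·
· ♙ ♙ · · ♙ ♙ ♙
♖ ♘ ♗ ♕ ♔ ♗ ♘ ♖


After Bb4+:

♜ · ♝ ♛ ♚ · ♞ ♜
♟ · ♟ ♟ · ♟ ♟ ♟
♞ · · · · · · ·
· ♙ · · ♟ · · ·
· ♝ · ♙ · · · ·
· · · · ♙ · · ·
· ♙ ♙ · · ♙ ♙ ♙
♖ ♘ ♗ ♕ ♔ ♗ ♘ ♖



  a b c d e f g h
  ─────────────────
8│♜ · ♝ ♛ ♚ · ♞ ♜│8
7│♟ · ♟ ♟ · ♟ ♟ ♟│7
6│♞ · · · · · · ·│6
5│· ♙ · · ♟ · · ·│5
4│· ♝ · ♙ · · · ·│4
3│· · · · ♙ · · ·│3
2│· ♙ ♙ · · ♙ ♙ ♙│2
1│♖ ♘ ♗ ♕ ♔ ♗ ♘ ♖│1
  ─────────────────
  a b c d e f g h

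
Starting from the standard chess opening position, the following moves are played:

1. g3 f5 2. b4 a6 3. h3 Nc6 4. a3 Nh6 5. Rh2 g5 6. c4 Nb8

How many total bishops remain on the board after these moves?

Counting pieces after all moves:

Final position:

  a b c d e f g h
  ─────────────────
8│♜ ♞ ♝ ♛ ♚ ♝ · ♜│8
7│· ♟ ♟ ♟ ♟ · · ♟│7
6│♟ · · · · · · ♞│6
5│· · · · · ♟ ♟ ·│5
4│· ♙ ♙ · · · · ·│4
3│♙ · · · · · ♙ ♙│3
2│· · · ♙ ♙ ♙ · ♖│2
1│♖ ♘ ♗ ♕ ♔ ♗ ♘ ·│1
  ─────────────────
  a b c d e f g h


4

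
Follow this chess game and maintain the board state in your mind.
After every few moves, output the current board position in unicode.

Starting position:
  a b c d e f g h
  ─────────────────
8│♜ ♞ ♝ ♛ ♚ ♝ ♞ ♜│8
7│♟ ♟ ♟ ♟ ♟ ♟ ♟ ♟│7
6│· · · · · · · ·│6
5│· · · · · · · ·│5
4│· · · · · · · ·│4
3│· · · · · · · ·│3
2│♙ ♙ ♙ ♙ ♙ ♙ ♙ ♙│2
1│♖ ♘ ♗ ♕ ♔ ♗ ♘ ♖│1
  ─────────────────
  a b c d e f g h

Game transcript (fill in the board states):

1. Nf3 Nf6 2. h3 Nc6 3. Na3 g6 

  a b c d e f g h
  ─────────────────
8│♜ · ♝ ♛ ♚ ♝ · ♜│8
7│♟ ♟ ♟ ♟ ♟ ♟ · ♟│7
6│· · ♞ · · ♞ ♟ ·│6
5│· · · · · · · ·│5
4│· · · · · · · ·│4
3│♘ · · · · ♘ · ♙│3
2│♙ ♙ ♙ ♙ ♙ ♙ ♙ ·│2
1│♖ · ♗ ♕ ♔ ♗ · ♖│1
  ─────────────────
  a b c d e f g h

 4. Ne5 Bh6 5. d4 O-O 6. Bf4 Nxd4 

  a b c d e f g h
  ─────────────────
8│♜ · ♝ ♛ · ♜ ♚ ·│8
7│♟ ♟ ♟ ♟ ♟ ♟ · ♟│7
6│· · · · · ♞ ♟ ♝│6
5│· · · · ♘ · · ·│5
4│· · · ♞ · ♗ · ·│4
3│♘ · · · · · · ♙│3
2│♙ ♙ ♙ · ♙ ♙ ♙ ·│2
1│♖ · · ♕ ♔ ♗ · ♖│1
  ─────────────────
  a b c d e f g h

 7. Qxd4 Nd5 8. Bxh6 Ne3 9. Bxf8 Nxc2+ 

  a b c d e f g h
  ─────────────────
8│♜ · ♝ ♛ · ♗ ♚ ·│8
7│♟ ♟ ♟ ♟ ♟ ♟ · ♟│7
6│· · · · · · ♟ ·│6
5│· · · · ♘ · · ·│5
4│· · · ♕ · · · ·│4
3│♘ · · · · · · ♙│3
2│♙ ♙ ♞ · ♙ ♙ ♙ ·│2
1│♖ · · · ♔ ♗ · ♖│1
  ─────────────────
  a b c d e f g h

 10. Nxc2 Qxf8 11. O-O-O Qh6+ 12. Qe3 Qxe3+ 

  a b c d e f g h
  ─────────────────
8│♜ · ♝ · · · ♚ ·│8
7│♟ ♟ ♟ ♟ ♟ ♟ · ♟│7
6│· · · · · · ♟ ·│6
5│· · · · ♘ · · ·│5
4│· · · · · · · ·│4
3│· · · · ♛ · · ♙│3
2│♙ ♙ ♘ · ♙ ♙ ♙ ·│2
1│· · ♔ ♖ · ♗ · ♖│1
  ─────────────────
  a b c d e f g h

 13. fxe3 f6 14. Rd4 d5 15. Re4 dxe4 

  a b c d e f g h
  ─────────────────
8│♜ · ♝ · · · ♚ ·│8
7│♟ ♟ ♟ · ♟ · · ♟│7
6│· · · · · ♟ ♟ ·│6
5│· · · · ♘ · · ·│5
4│· · · · ♟ · · ·│4
3│· · · · ♙ · · ♙│3
2│♙ ♙ ♘ · ♙ · ♙ ·│2
1│· · ♔ · · ♗ · ♖│1
  ─────────────────
  a b c d e f g h



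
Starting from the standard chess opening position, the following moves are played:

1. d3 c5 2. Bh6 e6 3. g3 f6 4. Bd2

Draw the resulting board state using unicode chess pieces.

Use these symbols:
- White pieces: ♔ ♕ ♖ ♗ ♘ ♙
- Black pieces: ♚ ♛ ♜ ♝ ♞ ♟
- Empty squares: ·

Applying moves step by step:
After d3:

♜ ♞ ♝ ♛ ♚ ♝ ♞ ♜
♟ ♟ ♟ ♟ ♟ ♟ ♟ ♟
· · · · · · · ·
· · · · · · · ·
· · · · · · · ·
· · · ♙ · · · ·
♙ ♙ ♙ · ♙ ♙ ♙ ♙
♖ ♘ ♗ ♕ ♔ ♗ ♘ ♖


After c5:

♜ ♞ ♝ ♛ ♚ ♝ ♞ ♜
♟ ♟ · ♟ ♟ ♟ ♟ ♟
· · · · · · · ·
· · ♟ · · · · ·
· · · · · · · ·
· · · ♙ · · · ·
♙ ♙ ♙ · ♙ ♙ ♙ ♙
♖ ♘ ♗ ♕ ♔ ♗ ♘ ♖


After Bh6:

♜ ♞ ♝ ♛ ♚ ♝ ♞ ♜
♟ ♟ · ♟ ♟ ♟ ♟ ♟
· · · · · · · ♗
· · ♟ · · · · ·
· · · · · · · ·
· · · ♙ · · · ·
♙ ♙ ♙ · ♙ ♙ ♙ ♙
♖ ♘ · ♕ ♔ ♗ ♘ ♖


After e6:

♜ ♞ ♝ ♛ ♚ ♝ ♞ ♜
♟ ♟ · ♟ · ♟ ♟ ♟
· · · · ♟ · · ♗
· · ♟ · · · · ·
· · · · · · · ·
· · · ♙ · · · ·
♙ ♙ ♙ · ♙ ♙ ♙ ♙
♖ ♘ · ♕ ♔ ♗ ♘ ♖


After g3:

♜ ♞ ♝ ♛ ♚ ♝ ♞ ♜
♟ ♟ · ♟ · ♟ ♟ ♟
· · · · ♟ · · ♗
· · ♟ · · · · ·
· · · · · · · ·
· · · ♙ · · ♙ ·
♙ ♙ ♙ · ♙ ♙ · ♙
♖ ♘ · ♕ ♔ ♗ ♘ ♖


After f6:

♜ ♞ ♝ ♛ ♚ ♝ ♞ ♜
♟ ♟ · ♟ · · ♟ ♟
· · · · ♟ ♟ · ♗
· · ♟ · · · · ·
· · · · · · · ·
· · · ♙ · · ♙ ·
♙ ♙ ♙ · ♙ ♙ · ♙
♖ ♘ · ♕ ♔ ♗ ♘ ♖


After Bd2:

♜ ♞ ♝ ♛ ♚ ♝ ♞ ♜
♟ ♟ · ♟ · · ♟ ♟
· · · · ♟ ♟ · ·
· · ♟ · · · · ·
· · · · · · · ·
· · · ♙ · · ♙ ·
♙ ♙ ♙ ♗ ♙ ♙ · ♙
♖ ♘ · ♕ ♔ ♗ ♘ ♖



  a b c d e f g h
  ─────────────────
8│♜ ♞ ♝ ♛ ♚ ♝ ♞ ♜│8
7│♟ ♟ · ♟ · · ♟ ♟│7
6│· · · · ♟ ♟ · ·│6
5│· · ♟ · · · · ·│5
4│· · · · · · · ·│4
3│· · · ♙ · · ♙ ·│3
2│♙ ♙ ♙ ♗ ♙ ♙ · ♙│2
1│♖ ♘ · ♕ ♔ ♗ ♘ ♖│1
  ─────────────────
  a b c d e f g h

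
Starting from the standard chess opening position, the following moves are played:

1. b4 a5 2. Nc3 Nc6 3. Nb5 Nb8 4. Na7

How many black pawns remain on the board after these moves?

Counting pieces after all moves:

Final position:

  a b c d e f g h
  ─────────────────
8│♜ ♞ ♝ ♛ ♚ ♝ ♞ ♜│8
7│♘ ♟ ♟ ♟ ♟ ♟ ♟ ♟│7
6│· · · · · · · ·│6
5│♟ · · · · · · ·│5
4│· ♙ · · · · · ·│4
3│· · · · · · · ·│3
2│♙ · ♙ ♙ ♙ ♙ ♙ ♙│2
1│♖ · ♗ ♕ ♔ ♗ ♘ ♖│1
  ─────────────────
  a b c d e f g h


8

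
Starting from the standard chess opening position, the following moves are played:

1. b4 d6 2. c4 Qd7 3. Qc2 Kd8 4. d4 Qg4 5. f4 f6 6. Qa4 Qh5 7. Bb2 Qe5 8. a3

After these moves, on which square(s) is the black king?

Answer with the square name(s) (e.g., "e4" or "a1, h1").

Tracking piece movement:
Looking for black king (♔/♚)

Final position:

  a b c d e f g h
  ─────────────────
8│♜ ♞ ♝ ♚ · ♝ ♞ ♜│8
7│♟ ♟ ♟ · ♟ · ♟ ♟│7
6│· · · ♟ · ♟ · ·│6
5│· · · · ♛ · · ·│5
4│♕ ♙ ♙ ♙ · ♙ · ·│4
3│♙ · · · · · · ·│3
2│· ♗ · · ♙ · ♙ ♙│2
1│♖ ♘ · · ♔ ♗ ♘ ♖│1
  ─────────────────
  a b c d e f g h


d8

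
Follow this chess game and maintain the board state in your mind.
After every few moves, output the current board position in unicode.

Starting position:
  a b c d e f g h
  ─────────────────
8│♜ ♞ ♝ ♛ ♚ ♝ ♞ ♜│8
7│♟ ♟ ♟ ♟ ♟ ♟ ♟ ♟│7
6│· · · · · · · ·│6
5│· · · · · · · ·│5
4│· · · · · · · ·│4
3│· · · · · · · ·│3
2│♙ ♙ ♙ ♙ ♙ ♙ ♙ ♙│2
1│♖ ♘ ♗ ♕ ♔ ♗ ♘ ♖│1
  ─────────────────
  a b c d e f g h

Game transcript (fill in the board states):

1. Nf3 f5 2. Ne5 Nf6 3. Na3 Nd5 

  a b c d e f g h
  ─────────────────
8│♜ ♞ ♝ ♛ ♚ ♝ · ♜│8
7│♟ ♟ ♟ ♟ ♟ · ♟ ♟│7
6│· · · · · · · ·│6
5│· · · ♞ ♘ ♟ · ·│5
4│· · · · · · · ·│4
3│♘ · · · · · · ·│3
2│♙ ♙ ♙ ♙ ♙ ♙ ♙ ♙│2
1│♖ · ♗ ♕ ♔ ♗ · ♖│1
  ─────────────────
  a b c d e f g h

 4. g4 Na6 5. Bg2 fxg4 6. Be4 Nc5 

  a b c d e f g h
  ─────────────────
8│♜ · ♝ ♛ ♚ ♝ · ♜│8
7│♟ ♟ ♟ ♟ ♟ · ♟ ♟│7
6│· · · · · · · ·│6
5│· · ♞ ♞ ♘ · · ·│5
4│· · · · ♗ · ♟ ·│4
3│♘ · · · · · · ·│3
2│♙ ♙ ♙ ♙ ♙ ♙ · ♙│2
1│♖ · ♗ ♕ ♔ · · ♖│1
  ─────────────────
  a b c d e f g h

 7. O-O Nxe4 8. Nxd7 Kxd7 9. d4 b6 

  a b c d e f g h
  ─────────────────
8│♜ · ♝ ♛ · ♝ · ♜│8
7│♟ · ♟ ♚ ♟ · ♟ ♟│7
6│· ♟ · · · · · ·│6
5│· · · ♞ · · · ·│5
4│· · · ♙ ♞ · ♟ ·│4
3│♘ · · · · · · ·│3
2│♙ ♙ ♙ · ♙ ♙ · ♙│2
1│♖ · ♗ ♕ · ♖ ♔ ·│1
  ─────────────────
  a b c d e f g h

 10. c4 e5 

  a b c d e f g h
  ─────────────────
8│♜ · ♝ ♛ · ♝ · ♜│8
7│♟ · ♟ ♚ · · ♟ ♟│7
6│· ♟ · · · · · ·│6
5│· · · ♞ ♟ · · ·│5
4│· · ♙ ♙ ♞ · ♟ ·│4
3│♘ · · · · · · ·│3
2│♙ ♙ · · ♙ ♙ · ♙│2
1│♖ · ♗ ♕ · ♖ ♔ ·│1
  ─────────────────
  a b c d e f g h


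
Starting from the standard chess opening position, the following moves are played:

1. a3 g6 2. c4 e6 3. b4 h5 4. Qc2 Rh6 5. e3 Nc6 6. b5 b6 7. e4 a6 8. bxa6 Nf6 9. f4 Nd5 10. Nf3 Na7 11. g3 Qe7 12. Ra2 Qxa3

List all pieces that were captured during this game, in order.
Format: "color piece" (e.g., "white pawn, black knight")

Tracking captures:
  bxa6: captured black pawn
  Qxa3: captured white pawn

black pawn, white pawn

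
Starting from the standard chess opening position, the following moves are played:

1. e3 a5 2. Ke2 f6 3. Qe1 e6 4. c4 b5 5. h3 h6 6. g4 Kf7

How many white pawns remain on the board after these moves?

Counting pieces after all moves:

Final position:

  a b c d e f g h
  ─────────────────
8│♜ ♞ ♝ ♛ · ♝ ♞ ♜│8
7│· · ♟ ♟ · ♚ ♟ ·│7
6│· · · · ♟ ♟ · ♟│6
5│♟ ♟ · · · · · ·│5
4│· · ♙ · · · ♙ ·│4
3│· · · · ♙ · · ♙│3
2│♙ ♙ · ♙ ♔ ♙ · ·│2
1│♖ ♘ ♗ · ♕ ♗ ♘ ♖│1
  ─────────────────
  a b c d e f g h


8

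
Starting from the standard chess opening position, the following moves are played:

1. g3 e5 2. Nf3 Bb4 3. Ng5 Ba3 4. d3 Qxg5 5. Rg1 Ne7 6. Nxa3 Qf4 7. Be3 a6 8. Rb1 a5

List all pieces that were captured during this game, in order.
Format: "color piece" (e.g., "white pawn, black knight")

Tracking captures:
  Qxg5: captured white knight
  Nxa3: captured black bishop

white knight, black bishop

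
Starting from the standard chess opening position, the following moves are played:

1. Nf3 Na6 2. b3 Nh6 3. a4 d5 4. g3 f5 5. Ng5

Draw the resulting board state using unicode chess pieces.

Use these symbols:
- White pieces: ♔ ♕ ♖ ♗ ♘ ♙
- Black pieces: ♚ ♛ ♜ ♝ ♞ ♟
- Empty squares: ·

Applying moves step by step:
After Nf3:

♜ ♞ ♝ ♛ ♚ ♝ ♞ ♜
♟ ♟ ♟ ♟ ♟ ♟ ♟ ♟
· · · · · · · ·
· · · · · · · ·
· · · · · · · ·
· · · · · ♘ · ·
♙ ♙ ♙ ♙ ♙ ♙ ♙ ♙
♖ ♘ ♗ ♕ ♔ ♗ · ♖


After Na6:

♜ · ♝ ♛ ♚ ♝ ♞ ♜
♟ ♟ ♟ ♟ ♟ ♟ ♟ ♟
♞ · · · · · · ·
· · · · · · · ·
· · · · · · · ·
· · · · · ♘ · ·
♙ ♙ ♙ ♙ ♙ ♙ ♙ ♙
♖ ♘ ♗ ♕ ♔ ♗ · ♖


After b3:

♜ · ♝ ♛ ♚ ♝ ♞ ♜
♟ ♟ ♟ ♟ ♟ ♟ ♟ ♟
♞ · · · · · · ·
· · · · · · · ·
· · · · · · · ·
· ♙ · · · ♘ · ·
♙ · ♙ ♙ ♙ ♙ ♙ ♙
♖ ♘ ♗ ♕ ♔ ♗ · ♖


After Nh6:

♜ · ♝ ♛ ♚ ♝ · ♜
♟ ♟ ♟ ♟ ♟ ♟ ♟ ♟
♞ · · · · · · ♞
· · · · · · · ·
· · · · · · · ·
· ♙ · · · ♘ · ·
♙ · ♙ ♙ ♙ ♙ ♙ ♙
♖ ♘ ♗ ♕ ♔ ♗ · ♖


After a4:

♜ · ♝ ♛ ♚ ♝ · ♜
♟ ♟ ♟ ♟ ♟ ♟ ♟ ♟
♞ · · · · · · ♞
· · · · · · · ·
♙ · · · · · · ·
· ♙ · · · ♘ · ·
· · ♙ ♙ ♙ ♙ ♙ ♙
♖ ♘ ♗ ♕ ♔ ♗ · ♖


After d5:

♜ · ♝ ♛ ♚ ♝ · ♜
♟ ♟ ♟ · ♟ ♟ ♟ ♟
♞ · · · · · · ♞
· · · ♟ · · · ·
♙ · · · · · · ·
· ♙ · · · ♘ · ·
· · ♙ ♙ ♙ ♙ ♙ ♙
♖ ♘ ♗ ♕ ♔ ♗ · ♖


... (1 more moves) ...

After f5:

♜ · ♝ ♛ ♚ ♝ · ♜
♟ ♟ ♟ · ♟ · ♟ ♟
♞ · · · · · · ♞
· · · ♟ · ♟ · ·
♙ · · · · · · ·
· ♙ · · · ♘ ♙ ·
· · ♙ ♙ ♙ ♙ · ♙
♖ ♘ ♗ ♕ ♔ ♗ · ♖


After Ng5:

♜ · ♝ ♛ ♚ ♝ · ♜
♟ ♟ ♟ · ♟ · ♟ ♟
♞ · · · · · · ♞
· · · ♟ · ♟ ♘ ·
♙ · · · · · · ·
· ♙ · · · · ♙ ·
· · ♙ ♙ ♙ ♙ · ♙
♖ ♘ ♗ ♕ ♔ ♗ · ♖



  a b c d e f g h
  ─────────────────
8│♜ · ♝ ♛ ♚ ♝ · ♜│8
7│♟ ♟ ♟ · ♟ · ♟ ♟│7
6│♞ · · · · · · ♞│6
5│· · · ♟ · ♟ ♘ ·│5
4│♙ · · · · · · ·│4
3│· ♙ · · · · ♙ ·│3
2│· · ♙ ♙ ♙ ♙ · ♙│2
1│♖ ♘ ♗ ♕ ♔ ♗ · ♖│1
  ─────────────────
  a b c d e f g h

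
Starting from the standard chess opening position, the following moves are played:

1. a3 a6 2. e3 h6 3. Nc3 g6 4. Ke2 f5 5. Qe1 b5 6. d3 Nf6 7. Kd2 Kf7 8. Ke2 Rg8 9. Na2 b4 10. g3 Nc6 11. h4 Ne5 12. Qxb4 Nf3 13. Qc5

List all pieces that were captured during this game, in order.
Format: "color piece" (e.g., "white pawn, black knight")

Tracking captures:
  Qxb4: captured black pawn

black pawn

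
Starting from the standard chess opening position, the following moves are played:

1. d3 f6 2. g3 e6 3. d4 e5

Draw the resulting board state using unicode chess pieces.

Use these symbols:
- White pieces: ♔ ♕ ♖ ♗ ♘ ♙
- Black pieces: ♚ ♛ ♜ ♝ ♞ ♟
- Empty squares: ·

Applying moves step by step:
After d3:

♜ ♞ ♝ ♛ ♚ ♝ ♞ ♜
♟ ♟ ♟ ♟ ♟ ♟ ♟ ♟
· · · · · · · ·
· · · · · · · ·
· · · · · · · ·
· · · ♙ · · · ·
♙ ♙ ♙ · ♙ ♙ ♙ ♙
♖ ♘ ♗ ♕ ♔ ♗ ♘ ♖


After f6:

♜ ♞ ♝ ♛ ♚ ♝ ♞ ♜
♟ ♟ ♟ ♟ ♟ · ♟ ♟
· · · · · ♟ · ·
· · · · · · · ·
· · · · · · · ·
· · · ♙ · · · ·
♙ ♙ ♙ · ♙ ♙ ♙ ♙
♖ ♘ ♗ ♕ ♔ ♗ ♘ ♖


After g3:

♜ ♞ ♝ ♛ ♚ ♝ ♞ ♜
♟ ♟ ♟ ♟ ♟ · ♟ ♟
· · · · · ♟ · ·
· · · · · · · ·
· · · · · · · ·
· · · ♙ · · ♙ ·
♙ ♙ ♙ · ♙ ♙ · ♙
♖ ♘ ♗ ♕ ♔ ♗ ♘ ♖


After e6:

♜ ♞ ♝ ♛ ♚ ♝ ♞ ♜
♟ ♟ ♟ ♟ · · ♟ ♟
· · · · ♟ ♟ · ·
· · · · · · · ·
· · · · · · · ·
· · · ♙ · · ♙ ·
♙ ♙ ♙ · ♙ ♙ · ♙
♖ ♘ ♗ ♕ ♔ ♗ ♘ ♖


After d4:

♜ ♞ ♝ ♛ ♚ ♝ ♞ ♜
♟ ♟ ♟ ♟ · · ♟ ♟
· · · · ♟ ♟ · ·
· · · · · · · ·
· · · ♙ · · · ·
· · · · · · ♙ ·
♙ ♙ ♙ · ♙ ♙ · ♙
♖ ♘ ♗ ♕ ♔ ♗ ♘ ♖


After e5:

♜ ♞ ♝ ♛ ♚ ♝ ♞ ♜
♟ ♟ ♟ ♟ · · ♟ ♟
· · · · · ♟ · ·
· · · · ♟ · · ·
· · · ♙ · · · ·
· · · · · · ♙ ·
♙ ♙ ♙ · ♙ ♙ · ♙
♖ ♘ ♗ ♕ ♔ ♗ ♘ ♖



  a b c d e f g h
  ─────────────────
8│♜ ♞ ♝ ♛ ♚ ♝ ♞ ♜│8
7│♟ ♟ ♟ ♟ · · ♟ ♟│7
6│· · · · · ♟ · ·│6
5│· · · · ♟ · · ·│5
4│· · · ♙ · · · ·│4
3│· · · · · · ♙ ·│3
2│♙ ♙ ♙ · ♙ ♙ · ♙│2
1│♖ ♘ ♗ ♕ ♔ ♗ ♘ ♖│1
  ─────────────────
  a b c d e f g h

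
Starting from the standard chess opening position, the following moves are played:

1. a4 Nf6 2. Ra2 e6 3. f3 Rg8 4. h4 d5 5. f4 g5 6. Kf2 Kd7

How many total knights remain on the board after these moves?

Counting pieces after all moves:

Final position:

  a b c d e f g h
  ─────────────────
8│♜ ♞ ♝ ♛ · ♝ ♜ ·│8
7│♟ ♟ ♟ ♚ · ♟ · ♟│7
6│· · · · ♟ ♞ · ·│6
5│· · · ♟ · · ♟ ·│5
4│♙ · · · · ♙ · ♙│4
3│· · · · · · · ·│3
2│♖ ♙ ♙ ♙ ♙ ♔ ♙ ·│2
1│· ♘ ♗ ♕ · ♗ ♘ ♖│1
  ─────────────────
  a b c d e f g h


4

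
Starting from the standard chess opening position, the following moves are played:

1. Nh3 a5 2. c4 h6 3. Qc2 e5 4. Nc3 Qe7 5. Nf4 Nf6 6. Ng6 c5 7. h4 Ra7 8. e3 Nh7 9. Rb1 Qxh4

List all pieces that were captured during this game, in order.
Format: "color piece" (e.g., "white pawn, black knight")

Tracking captures:
  Qxh4: captured white pawn

white pawn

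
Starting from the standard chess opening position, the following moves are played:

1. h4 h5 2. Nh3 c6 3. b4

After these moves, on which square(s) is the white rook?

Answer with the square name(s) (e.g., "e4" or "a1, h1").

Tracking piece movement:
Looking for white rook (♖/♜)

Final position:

  a b c d e f g h
  ─────────────────
8│♜ ♞ ♝ ♛ ♚ ♝ ♞ ♜│8
7│♟ ♟ · ♟ ♟ ♟ ♟ ·│7
6│· · ♟ · · · · ·│6
5│· · · · · · · ♟│5
4│· ♙ · · · · · ♙│4
3│· · · · · · · ♘│3
2│♙ · ♙ ♙ ♙ ♙ ♙ ·│2
1│♖ ♘ ♗ ♕ ♔ ♗ · ♖│1
  ─────────────────
  a b c d e f g h


a1, h1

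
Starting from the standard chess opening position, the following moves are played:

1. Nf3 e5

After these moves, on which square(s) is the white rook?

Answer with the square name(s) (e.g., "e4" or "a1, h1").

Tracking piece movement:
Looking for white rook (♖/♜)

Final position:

  a b c d e f g h
  ─────────────────
8│♜ ♞ ♝ ♛ ♚ ♝ ♞ ♜│8
7│♟ ♟ ♟ ♟ · ♟ ♟ ♟│7
6│· · · · · · · ·│6
5│· · · · ♟ · · ·│5
4│· · · · · · · ·│4
3│· · · · · ♘ · ·│3
2│♙ ♙ ♙ ♙ ♙ ♙ ♙ ♙│2
1│♖ ♘ ♗ ♕ ♔ ♗ · ♖│1
  ─────────────────
  a b c d e f g h


a1, h1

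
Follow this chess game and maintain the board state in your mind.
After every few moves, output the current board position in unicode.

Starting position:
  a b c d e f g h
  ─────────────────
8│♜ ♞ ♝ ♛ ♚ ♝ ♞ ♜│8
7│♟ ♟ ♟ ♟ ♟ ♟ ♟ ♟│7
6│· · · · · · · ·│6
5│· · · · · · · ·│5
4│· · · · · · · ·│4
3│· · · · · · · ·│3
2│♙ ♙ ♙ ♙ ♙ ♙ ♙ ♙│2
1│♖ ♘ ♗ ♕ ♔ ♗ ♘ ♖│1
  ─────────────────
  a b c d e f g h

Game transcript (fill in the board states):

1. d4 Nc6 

  a b c d e f g h
  ─────────────────
8│♜ · ♝ ♛ ♚ ♝ ♞ ♜│8
7│♟ ♟ ♟ ♟ ♟ ♟ ♟ ♟│7
6│· · ♞ · · · · ·│6
5│· · · · · · · ·│5
4│· · · ♙ · · · ·│4
3│· · · · · · · ·│3
2│♙ ♙ ♙ · ♙ ♙ ♙ ♙│2
1│♖ ♘ ♗ ♕ ♔ ♗ ♘ ♖│1
  ─────────────────
  a b c d e f g h

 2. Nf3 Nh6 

  a b c d e f g h
  ─────────────────
8│♜ · ♝ ♛ ♚ ♝ · ♜│8
7│♟ ♟ ♟ ♟ ♟ ♟ ♟ ♟│7
6│· · ♞ · · · · ♞│6
5│· · · · · · · ·│5
4│· · · ♙ · · · ·│4
3│· · · · · ♘ · ·│3
2│♙ ♙ ♙ · ♙ ♙ ♙ ♙│2
1│♖ ♘ ♗ ♕ ♔ ♗ · ♖│1
  ─────────────────
  a b c d e f g h

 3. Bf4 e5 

  a b c d e f g h
  ─────────────────
8│♜ · ♝ ♛ ♚ ♝ · ♜│8
7│♟ ♟ ♟ ♟ · ♟ ♟ ♟│7
6│· · ♞ · · · · ♞│6
5│· · · · ♟ · · ·│5
4│· · · ♙ · ♗ · ·│4
3│· · · · · ♘ · ·│3
2│♙ ♙ ♙ · ♙ ♙ ♙ ♙│2
1│♖ ♘ · ♕ ♔ ♗ · ♖│1
  ─────────────────
  a b c d e f g h

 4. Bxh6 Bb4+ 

  a b c d e f g h
  ─────────────────
8│♜ · ♝ ♛ ♚ · · ♜│8
7│♟ ♟ ♟ ♟ · ♟ ♟ ♟│7
6│· · ♞ · · · · ♗│6
5│· · · · ♟ · · ·│5
4│· ♝ · ♙ · · · ·│4
3│· · · · · ♘ · ·│3
2│♙ ♙ ♙ · ♙ ♙ ♙ ♙│2
1│♖ ♘ · ♕ ♔ ♗ · ♖│1
  ─────────────────
  a b c d e f g h

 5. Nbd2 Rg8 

  a b c d e f g h
  ─────────────────
8│♜ · ♝ ♛ ♚ · ♜ ·│8
7│♟ ♟ ♟ ♟ · ♟ ♟ ♟│7
6│· · ♞ · · · · ♗│6
5│· · · · ♟ · · ·│5
4│· ♝ · ♙ · · · ·│4
3│· · · · · ♘ · ·│3
2│♙ ♙ ♙ ♘ ♙ ♙ ♙ ♙│2
1│♖ · · ♕ ♔ ♗ · ♖│1
  ─────────────────
  a b c d e f g h



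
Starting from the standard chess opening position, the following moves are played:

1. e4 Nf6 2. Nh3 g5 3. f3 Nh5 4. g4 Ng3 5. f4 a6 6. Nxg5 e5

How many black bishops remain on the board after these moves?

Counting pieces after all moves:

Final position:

  a b c d e f g h
  ─────────────────
8│♜ ♞ ♝ ♛ ♚ ♝ · ♜│8
7│· ♟ ♟ ♟ · ♟ · ♟│7
6│♟ · · · · · · ·│6
5│· · · · ♟ · ♘ ·│5
4│· · · · ♙ ♙ ♙ ·│4
3│· · · · · · ♞ ·│3
2│♙ ♙ ♙ ♙ · · · ♙│2
1│♖ ♘ ♗ ♕ ♔ ♗ · ♖│1
  ─────────────────
  a b c d e f g h


2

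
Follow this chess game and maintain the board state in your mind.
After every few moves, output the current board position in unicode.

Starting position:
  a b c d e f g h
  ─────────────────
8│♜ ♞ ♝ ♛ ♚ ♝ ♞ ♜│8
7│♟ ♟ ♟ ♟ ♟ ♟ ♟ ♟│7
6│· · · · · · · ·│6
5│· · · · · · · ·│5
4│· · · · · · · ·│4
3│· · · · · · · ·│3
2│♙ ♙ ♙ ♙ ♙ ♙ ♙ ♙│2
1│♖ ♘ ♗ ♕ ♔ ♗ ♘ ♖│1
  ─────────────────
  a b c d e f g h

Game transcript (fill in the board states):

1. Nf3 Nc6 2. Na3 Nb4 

  a b c d e f g h
  ─────────────────
8│♜ · ♝ ♛ ♚ ♝ ♞ ♜│8
7│♟ ♟ ♟ ♟ ♟ ♟ ♟ ♟│7
6│· · · · · · · ·│6
5│· · · · · · · ·│5
4│· ♞ · · · · · ·│4
3│♘ · · · · ♘ · ·│3
2│♙ ♙ ♙ ♙ ♙ ♙ ♙ ♙│2
1│♖ · ♗ ♕ ♔ ♗ · ♖│1
  ─────────────────
  a b c d e f g h

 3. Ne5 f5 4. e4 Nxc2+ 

  a b c d e f g h
  ─────────────────
8│♜ · ♝ ♛ ♚ ♝ ♞ ♜│8
7│♟ ♟ ♟ ♟ ♟ · ♟ ♟│7
6│· · · · · · · ·│6
5│· · · · ♘ ♟ · ·│5
4│· · · · ♙ · · ·│4
3│♘ · · · · · · ·│3
2│♙ ♙ ♞ ♙ · ♙ ♙ ♙│2
1│♖ · ♗ ♕ ♔ ♗ · ♖│1
  ─────────────────
  a b c d e f g h

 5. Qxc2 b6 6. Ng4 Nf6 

  a b c d e f g h
  ─────────────────
8│♜ · ♝ ♛ ♚ ♝ · ♜│8
7│♟ · ♟ ♟ ♟ · ♟ ♟│7
6│· ♟ · · · ♞ · ·│6
5│· · · · · ♟ · ·│5
4│· · · · ♙ · ♘ ·│4
3│♘ · · · · · · ·│3
2│♙ ♙ ♕ ♙ · ♙ ♙ ♙│2
1│♖ · ♗ · ♔ ♗ · ♖│1
  ─────────────────
  a b c d e f g h

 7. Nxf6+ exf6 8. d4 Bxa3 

  a b c d e f g h
  ─────────────────
8│♜ · ♝ ♛ ♚ · · ♜│8
7│♟ · ♟ ♟ · · ♟ ♟│7
6│· ♟ · · · ♟ · ·│6
5│· · · · · ♟ · ·│5
4│· · · ♙ ♙ · · ·│4
3│♝ · · · · · · ·│3
2│♙ ♙ ♕ · · ♙ ♙ ♙│2
1│♖ · ♗ · ♔ ♗ · ♖│1
  ─────────────────
  a b c d e f g h

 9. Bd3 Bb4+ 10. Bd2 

  a b c d e f g h
  ─────────────────
8│♜ · ♝ ♛ ♚ · · ♜│8
7│♟ · ♟ ♟ · · ♟ ♟│7
6│· ♟ · · · ♟ · ·│6
5│· · · · · ♟ · ·│5
4│· ♝ · ♙ ♙ · · ·│4
3│· · · ♗ · · · ·│3
2│♙ ♙ ♕ ♗ · ♙ ♙ ♙│2
1│♖ · · · ♔ · · ♖│1
  ─────────────────
  a b c d e f g h


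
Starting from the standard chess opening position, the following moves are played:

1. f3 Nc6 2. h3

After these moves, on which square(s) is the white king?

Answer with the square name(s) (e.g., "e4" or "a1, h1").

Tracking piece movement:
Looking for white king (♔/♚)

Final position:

  a b c d e f g h
  ─────────────────
8│♜ · ♝ ♛ ♚ ♝ ♞ ♜│8
7│♟ ♟ ♟ ♟ ♟ ♟ ♟ ♟│7
6│· · ♞ · · · · ·│6
5│· · · · · · · ·│5
4│· · · · · · · ·│4
3│· · · · · ♙ · ♙│3
2│♙ ♙ ♙ ♙ ♙ · ♙ ·│2
1│♖ ♘ ♗ ♕ ♔ ♗ ♘ ♖│1
  ─────────────────
  a b c d e f g h


e1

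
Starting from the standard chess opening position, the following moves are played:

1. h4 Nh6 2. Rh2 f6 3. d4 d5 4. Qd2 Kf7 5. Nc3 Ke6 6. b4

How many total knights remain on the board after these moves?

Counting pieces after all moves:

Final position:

  a b c d e f g h
  ─────────────────
8│♜ ♞ ♝ ♛ · ♝ · ♜│8
7│♟ ♟ ♟ · ♟ · ♟ ♟│7
6│· · · · ♚ ♟ · ♞│6
5│· · · ♟ · · · ·│5
4│· ♙ · ♙ · · · ♙│4
3│· · ♘ · · · · ·│3
2│♙ · ♙ ♕ ♙ ♙ ♙ ♖│2
1│♖ · ♗ · ♔ ♗ ♘ ·│1
  ─────────────────
  a b c d e f g h


4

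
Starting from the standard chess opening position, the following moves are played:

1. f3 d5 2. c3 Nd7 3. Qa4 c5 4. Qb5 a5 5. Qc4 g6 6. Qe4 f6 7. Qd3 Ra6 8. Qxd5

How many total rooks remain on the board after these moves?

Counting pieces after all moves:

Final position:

  a b c d e f g h
  ─────────────────
8│· · ♝ ♛ ♚ ♝ ♞ ♜│8
7│· ♟ · ♞ ♟ · · ♟│7
6│♜ · · · · ♟ ♟ ·│6
5│♟ · ♟ ♕ · · · ·│5
4│· · · · · · · ·│4
3│· · ♙ · · ♙ · ·│3
2│♙ ♙ · ♙ ♙ · ♙ ♙│2
1│♖ ♘ ♗ · ♔ ♗ ♘ ♖│1
  ─────────────────
  a b c d e f g h


4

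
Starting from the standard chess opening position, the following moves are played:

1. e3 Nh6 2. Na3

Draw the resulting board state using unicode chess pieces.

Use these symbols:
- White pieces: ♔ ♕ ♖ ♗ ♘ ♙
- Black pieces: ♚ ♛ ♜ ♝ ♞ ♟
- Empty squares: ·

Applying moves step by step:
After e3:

♜ ♞ ♝ ♛ ♚ ♝ ♞ ♜
♟ ♟ ♟ ♟ ♟ ♟ ♟ ♟
· · · · · · · ·
· · · · · · · ·
· · · · · · · ·
· · · · ♙ · · ·
♙ ♙ ♙ ♙ · ♙ ♙ ♙
♖ ♘ ♗ ♕ ♔ ♗ ♘ ♖


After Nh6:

♜ ♞ ♝ ♛ ♚ ♝ · ♜
♟ ♟ ♟ ♟ ♟ ♟ ♟ ♟
· · · · · · · ♞
· · · · · · · ·
· · · · · · · ·
· · · · ♙ · · ·
♙ ♙ ♙ ♙ · ♙ ♙ ♙
♖ ♘ ♗ ♕ ♔ ♗ ♘ ♖


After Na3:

♜ ♞ ♝ ♛ ♚ ♝ · ♜
♟ ♟ ♟ ♟ ♟ ♟ ♟ ♟
· · · · · · · ♞
· · · · · · · ·
· · · · · · · ·
♘ · · · ♙ · · ·
♙ ♙ ♙ ♙ · ♙ ♙ ♙
♖ · ♗ ♕ ♔ ♗ ♘ ♖



  a b c d e f g h
  ─────────────────
8│♜ ♞ ♝ ♛ ♚ ♝ · ♜│8
7│♟ ♟ ♟ ♟ ♟ ♟ ♟ ♟│7
6│· · · · · · · ♞│6
5│· · · · · · · ·│5
4│· · · · · · · ·│4
3│♘ · · · ♙ · · ·│3
2│♙ ♙ ♙ ♙ · ♙ ♙ ♙│2
1│♖ · ♗ ♕ ♔ ♗ ♘ ♖│1
  ─────────────────
  a b c d e f g h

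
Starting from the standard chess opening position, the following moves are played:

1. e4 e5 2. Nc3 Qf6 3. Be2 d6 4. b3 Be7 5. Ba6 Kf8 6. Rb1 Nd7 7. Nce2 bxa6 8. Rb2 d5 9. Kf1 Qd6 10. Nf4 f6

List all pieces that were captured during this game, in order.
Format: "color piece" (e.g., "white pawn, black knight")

Tracking captures:
  bxa6: captured white bishop

white bishop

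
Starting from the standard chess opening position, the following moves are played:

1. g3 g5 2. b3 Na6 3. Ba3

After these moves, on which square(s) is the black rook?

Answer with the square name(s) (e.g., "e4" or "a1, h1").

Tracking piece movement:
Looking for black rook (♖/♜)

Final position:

  a b c d e f g h
  ─────────────────
8│♜ · ♝ ♛ ♚ ♝ ♞ ♜│8
7│♟ ♟ ♟ ♟ ♟ ♟ · ♟│7
6│♞ · · · · · · ·│6
5│· · · · · · ♟ ·│5
4│· · · · · · · ·│4
3│♗ ♙ · · · · ♙ ·│3
2│♙ · ♙ ♙ ♙ ♙ · ♙│2
1│♖ ♘ · ♕ ♔ ♗ ♘ ♖│1
  ─────────────────
  a b c d e f g h


a8, h8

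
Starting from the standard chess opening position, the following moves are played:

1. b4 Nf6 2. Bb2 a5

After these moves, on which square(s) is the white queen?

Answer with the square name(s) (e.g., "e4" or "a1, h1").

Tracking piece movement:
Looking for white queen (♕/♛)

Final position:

  a b c d e f g h
  ─────────────────
8│♜ ♞ ♝ ♛ ♚ ♝ · ♜│8
7│· ♟ ♟ ♟ ♟ ♟ ♟ ♟│7
6│· · · · · ♞ · ·│6
5│♟ · · · · · · ·│5
4│· ♙ · · · · · ·│4
3│· · · · · · · ·│3
2│♙ ♗ ♙ ♙ ♙ ♙ ♙ ♙│2
1│♖ ♘ · ♕ ♔ ♗ ♘ ♖│1
  ─────────────────
  a b c d e f g h


d1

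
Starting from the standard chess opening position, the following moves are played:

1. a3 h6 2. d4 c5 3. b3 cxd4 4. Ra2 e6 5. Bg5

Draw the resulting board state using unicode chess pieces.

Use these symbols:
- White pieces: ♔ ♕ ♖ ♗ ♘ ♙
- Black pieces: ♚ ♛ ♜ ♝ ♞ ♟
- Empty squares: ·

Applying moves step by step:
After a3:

♜ ♞ ♝ ♛ ♚ ♝ ♞ ♜
♟ ♟ ♟ ♟ ♟ ♟ ♟ ♟
· · · · · · · ·
· · · · · · · ·
· · · · · · · ·
♙ · · · · · · ·
· ♙ ♙ ♙ ♙ ♙ ♙ ♙
♖ ♘ ♗ ♕ ♔ ♗ ♘ ♖


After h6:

♜ ♞ ♝ ♛ ♚ ♝ ♞ ♜
♟ ♟ ♟ ♟ ♟ ♟ ♟ ·
· · · · · · · ♟
· · · · · · · ·
· · · · · · · ·
♙ · · · · · · ·
· ♙ ♙ ♙ ♙ ♙ ♙ ♙
♖ ♘ ♗ ♕ ♔ ♗ ♘ ♖


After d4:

♜ ♞ ♝ ♛ ♚ ♝ ♞ ♜
♟ ♟ ♟ ♟ ♟ ♟ ♟ ·
· · · · · · · ♟
· · · · · · · ·
· · · ♙ · · · ·
♙ · · · · · · ·
· ♙ ♙ · ♙ ♙ ♙ ♙
♖ ♘ ♗ ♕ ♔ ♗ ♘ ♖


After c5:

♜ ♞ ♝ ♛ ♚ ♝ ♞ ♜
♟ ♟ · ♟ ♟ ♟ ♟ ·
· · · · · · · ♟
· · ♟ · · · · ·
· · · ♙ · · · ·
♙ · · · · · · ·
· ♙ ♙ · ♙ ♙ ♙ ♙
♖ ♘ ♗ ♕ ♔ ♗ ♘ ♖


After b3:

♜ ♞ ♝ ♛ ♚ ♝ ♞ ♜
♟ ♟ · ♟ ♟ ♟ ♟ ·
· · · · · · · ♟
· · ♟ · · · · ·
· · · ♙ · · · ·
♙ ♙ · · · · · ·
· · ♙ · ♙ ♙ ♙ ♙
♖ ♘ ♗ ♕ ♔ ♗ ♘ ♖


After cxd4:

♜ ♞ ♝ ♛ ♚ ♝ ♞ ♜
♟ ♟ · ♟ ♟ ♟ ♟ ·
· · · · · · · ♟
· · · · · · · ·
· · · ♟ · · · ·
♙ ♙ · · · · · ·
· · ♙ · ♙ ♙ ♙ ♙
♖ ♘ ♗ ♕ ♔ ♗ ♘ ♖


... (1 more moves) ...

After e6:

♜ ♞ ♝ ♛ ♚ ♝ ♞ ♜
♟ ♟ · ♟ · ♟ ♟ ·
· · · · ♟ · · ♟
· · · · · · · ·
· · · ♟ · · · ·
♙ ♙ · · · · · ·
♖ · ♙ · ♙ ♙ ♙ ♙
· ♘ ♗ ♕ ♔ ♗ ♘ ♖


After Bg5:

♜ ♞ ♝ ♛ ♚ ♝ ♞ ♜
♟ ♟ · ♟ · ♟ ♟ ·
· · · · ♟ · · ♟
· · · · · · ♗ ·
· · · ♟ · · · ·
♙ ♙ · · · · · ·
♖ · ♙ · ♙ ♙ ♙ ♙
· ♘ · ♕ ♔ ♗ ♘ ♖



  a b c d e f g h
  ─────────────────
8│♜ ♞ ♝ ♛ ♚ ♝ ♞ ♜│8
7│♟ ♟ · ♟ · ♟ ♟ ·│7
6│· · · · ♟ · · ♟│6
5│· · · · · · ♗ ·│5
4│· · · ♟ · · · ·│4
3│♙ ♙ · · · · · ·│3
2│♖ · ♙ · ♙ ♙ ♙ ♙│2
1│· ♘ · ♕ ♔ ♗ ♘ ♖│1
  ─────────────────
  a b c d e f g h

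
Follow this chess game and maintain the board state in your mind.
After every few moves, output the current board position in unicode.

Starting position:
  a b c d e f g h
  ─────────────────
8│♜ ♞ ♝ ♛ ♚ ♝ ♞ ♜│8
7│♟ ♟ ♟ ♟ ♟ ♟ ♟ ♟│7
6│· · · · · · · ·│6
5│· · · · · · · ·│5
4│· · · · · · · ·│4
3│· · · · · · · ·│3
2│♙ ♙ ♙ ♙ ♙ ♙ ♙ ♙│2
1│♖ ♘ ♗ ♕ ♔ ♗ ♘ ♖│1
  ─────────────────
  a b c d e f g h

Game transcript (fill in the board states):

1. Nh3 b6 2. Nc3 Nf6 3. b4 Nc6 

  a b c d e f g h
  ─────────────────
8│♜ · ♝ ♛ ♚ ♝ · ♜│8
7│♟ · ♟ ♟ ♟ ♟ ♟ ♟│7
6│· ♟ ♞ · · ♞ · ·│6
5│· · · · · · · ·│5
4│· ♙ · · · · · ·│4
3│· · ♘ · · · · ♘│3
2│♙ · ♙ ♙ ♙ ♙ ♙ ♙│2
1│♖ · ♗ ♕ ♔ ♗ · ♖│1
  ─────────────────
  a b c d e f g h

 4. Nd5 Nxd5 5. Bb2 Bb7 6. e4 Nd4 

  a b c d e f g h
  ─────────────────
8│♜ · · ♛ ♚ ♝ · ♜│8
7│♟ ♝ ♟ ♟ ♟ ♟ ♟ ♟│7
6│· ♟ · · · · · ·│6
5│· · · ♞ · · · ·│5
4│· ♙ · ♞ ♙ · · ·│4
3│· · · · · · · ♘│3
2│♙ ♗ ♙ ♙ · ♙ ♙ ♙│2
1│♖ · · ♕ ♔ ♗ · ♖│1
  ─────────────────
  a b c d e f g h

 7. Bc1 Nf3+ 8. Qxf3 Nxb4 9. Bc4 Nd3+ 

  a b c d e f g h
  ─────────────────
8│♜ · · ♛ ♚ ♝ · ♜│8
7│♟ ♝ ♟ ♟ ♟ ♟ ♟ ♟│7
6│· ♟ · · · · · ·│6
5│· · · · · · · ·│5
4│· · ♗ · ♙ · · ·│4
3│· · · ♞ · ♕ · ♘│3
2│♙ · ♙ ♙ · ♙ ♙ ♙│2
1│♖ · ♗ · ♔ · · ♖│1
  ─────────────────
  a b c d e f g h

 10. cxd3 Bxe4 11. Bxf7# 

  a b c d e f g h
  ─────────────────
8│♜ · · ♛ ♚ ♝ · ♜│8
7│♟ · ♟ ♟ ♟ ♗ ♟ ♟│7
6│· ♟ · · · · · ·│6
5│· · · · · · · ·│5
4│· · · · ♝ · · ·│4
3│· · · ♙ · ♕ · ♘│3
2│♙ · · ♙ · ♙ ♙ ♙│2
1│♖ · ♗ · ♔ · · ♖│1
  ─────────────────
  a b c d e f g h


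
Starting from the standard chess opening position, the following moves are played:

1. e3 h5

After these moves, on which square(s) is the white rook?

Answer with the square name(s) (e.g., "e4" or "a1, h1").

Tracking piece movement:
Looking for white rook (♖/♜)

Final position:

  a b c d e f g h
  ─────────────────
8│♜ ♞ ♝ ♛ ♚ ♝ ♞ ♜│8
7│♟ ♟ ♟ ♟ ♟ ♟ ♟ ·│7
6│· · · · · · · ·│6
5│· · · · · · · ♟│5
4│· · · · · · · ·│4
3│· · · · ♙ · · ·│3
2│♙ ♙ ♙ ♙ · ♙ ♙ ♙│2
1│♖ ♘ ♗ ♕ ♔ ♗ ♘ ♖│1
  ─────────────────
  a b c d e f g h


a1, h1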